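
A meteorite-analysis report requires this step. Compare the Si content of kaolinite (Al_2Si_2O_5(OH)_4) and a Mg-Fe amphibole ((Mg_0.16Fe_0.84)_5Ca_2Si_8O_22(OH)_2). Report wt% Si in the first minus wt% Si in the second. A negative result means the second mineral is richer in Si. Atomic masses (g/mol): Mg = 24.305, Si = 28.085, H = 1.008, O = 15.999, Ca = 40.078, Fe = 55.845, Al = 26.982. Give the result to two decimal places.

Si in Al_2Si_2O_5(OH)_4: molar mass 258.157 g/mol; 2×28.085 = 56.170 g → 21.76 wt%.
Si in (Mg_0.16Fe_0.84)_5Ca_2Si_8O_22(OH)_2: molar mass 944.821 g/mol; 8×28.085 = 224.680 g → 23.78 wt%.
Difference = 21.76 − 23.78 = -2.02 percentage points.

-2.02 percentage points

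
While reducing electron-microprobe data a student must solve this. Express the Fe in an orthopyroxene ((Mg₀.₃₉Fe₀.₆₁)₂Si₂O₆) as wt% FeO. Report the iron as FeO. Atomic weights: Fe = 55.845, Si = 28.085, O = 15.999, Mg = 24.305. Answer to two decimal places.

Molar mass of (Mg₀.₃₉Fe₀.₆₁)₂Si₂O₆ = 0.78×24.305 + 1.22×55.845 + 2×28.085 + 6×15.999 = 239.253 g/mol.
Each formula unit contains 1.22 Fe, equivalent to 1.22/1 = 1.2200 mol FeO.
M(FeO) = 1×55.845 + 1×15.999 = 71.844 g/mol.
Mass of FeO per formula unit = 1.2200 × 71.844 = 87.650 g.
FeO wt% = 87.650 / 239.253 × 100 = 36.63%.

36.63 wt%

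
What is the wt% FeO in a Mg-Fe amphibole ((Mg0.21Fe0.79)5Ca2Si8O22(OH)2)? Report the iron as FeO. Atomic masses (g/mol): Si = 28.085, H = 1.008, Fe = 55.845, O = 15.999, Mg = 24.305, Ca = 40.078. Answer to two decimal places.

Formula mass = 936.936 g/mol.
3.95 Fe → 3.9500 mol FeO per formula unit; M(FeO) = 71.844, so FeO mass = 283.784 g.
283.784/936.936 × 100 = 30.29 wt%.

30.29 wt%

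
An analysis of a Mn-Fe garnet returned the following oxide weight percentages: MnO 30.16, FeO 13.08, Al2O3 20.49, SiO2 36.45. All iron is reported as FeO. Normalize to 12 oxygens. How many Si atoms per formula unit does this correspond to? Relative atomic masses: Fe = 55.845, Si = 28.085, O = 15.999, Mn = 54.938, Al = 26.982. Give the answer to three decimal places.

3.004 Si apfu

30.16 wt% MnO ÷ 70.937 g/mol = 0.42517 mol, giving 0.42517 Mn and 0.42517 O.
13.08 wt% FeO ÷ 71.844 g/mol = 0.18206 mol, giving 0.18206 Fe and 0.18206 O.
20.49 wt% Al2O3 ÷ 101.961 g/mol = 0.20096 mol, giving 0.40192 Al and 0.60288 O.
36.45 wt% SiO2 ÷ 60.083 g/mol = 0.60666 mol, giving 0.60666 Si and 1.21332 O.
Oxygen sums to 2.42343; scaling by 12/2.42343 = 4.95166 puts the formula on 12 O.
Si: 0.60666 × 4.95166 = 3.004 atoms per formula unit.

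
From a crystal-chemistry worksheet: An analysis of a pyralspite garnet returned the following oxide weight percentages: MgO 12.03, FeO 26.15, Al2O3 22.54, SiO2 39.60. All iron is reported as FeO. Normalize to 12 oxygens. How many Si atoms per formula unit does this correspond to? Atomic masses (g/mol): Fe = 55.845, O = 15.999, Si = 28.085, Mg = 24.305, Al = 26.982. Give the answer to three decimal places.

12.03 wt% MgO ÷ 40.304 g/mol = 0.29848 mol, giving 0.29848 Mg and 0.29848 O.
26.15 wt% FeO ÷ 71.844 g/mol = 0.36398 mol, giving 0.36398 Fe and 0.36398 O.
22.54 wt% Al2O3 ÷ 101.961 g/mol = 0.22106 mol, giving 0.44212 Al and 0.66318 O.
39.60 wt% SiO2 ÷ 60.083 g/mol = 0.65909 mol, giving 0.65909 Si and 1.31818 O.
Oxygen sums to 2.64382; scaling by 12/2.64382 = 4.53889 puts the formula on 12 O.
Si: 0.65909 × 4.53889 = 2.992 atoms per formula unit.

2.992 Si apfu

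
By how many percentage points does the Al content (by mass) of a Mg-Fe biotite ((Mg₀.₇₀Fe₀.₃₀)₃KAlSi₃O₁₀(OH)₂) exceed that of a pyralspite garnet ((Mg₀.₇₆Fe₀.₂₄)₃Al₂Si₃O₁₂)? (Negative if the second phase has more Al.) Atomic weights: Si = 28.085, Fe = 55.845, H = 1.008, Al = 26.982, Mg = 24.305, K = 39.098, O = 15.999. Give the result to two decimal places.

-6.62 percentage points

Al in (Mg₀.₇₀Fe₀.₃₀)₃KAlSi₃O₁₀(OH)₂: molar mass 445.640 g/mol; 1×26.982 = 26.982 g → 6.05 wt%.
Al in (Mg₀.₇₆Fe₀.₂₄)₃Al₂Si₃O₁₂: molar mass 425.831 g/mol; 2×26.982 = 53.964 g → 12.67 wt%.
Difference = 6.05 − 12.67 = -6.62 percentage points.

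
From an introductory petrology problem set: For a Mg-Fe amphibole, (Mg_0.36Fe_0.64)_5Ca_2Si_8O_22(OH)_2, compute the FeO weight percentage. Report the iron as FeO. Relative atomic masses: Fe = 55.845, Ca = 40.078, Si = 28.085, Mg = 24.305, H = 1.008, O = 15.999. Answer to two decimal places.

25.17 wt%

Formula mass = 913.281 g/mol.
3.20 Fe → 3.2000 mol FeO per formula unit; M(FeO) = 71.844, so FeO mass = 229.901 g.
229.901/913.281 × 100 = 25.17 wt%.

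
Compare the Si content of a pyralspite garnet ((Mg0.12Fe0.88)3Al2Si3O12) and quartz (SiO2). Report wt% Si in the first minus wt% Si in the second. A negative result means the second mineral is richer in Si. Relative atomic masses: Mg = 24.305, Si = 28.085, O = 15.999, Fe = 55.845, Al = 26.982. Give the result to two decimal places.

Si in (Mg0.12Fe0.88)3Al2Si3O12: molar mass 486.388 g/mol; 3×28.085 = 84.255 g → 17.32 wt%.
Si in SiO2: molar mass 60.083 g/mol; 1×28.085 = 28.085 g → 46.74 wt%.
Difference = 17.32 − 46.74 = -29.42 percentage points.

-29.42 percentage points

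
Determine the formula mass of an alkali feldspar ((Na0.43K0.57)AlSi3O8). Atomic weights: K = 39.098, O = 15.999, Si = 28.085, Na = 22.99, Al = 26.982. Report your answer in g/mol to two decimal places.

271.40 g/mol

The formula mass is the sum 0.43×22.99 + 0.57×39.098 + 1×26.982 + 3×28.085 + 8×15.999.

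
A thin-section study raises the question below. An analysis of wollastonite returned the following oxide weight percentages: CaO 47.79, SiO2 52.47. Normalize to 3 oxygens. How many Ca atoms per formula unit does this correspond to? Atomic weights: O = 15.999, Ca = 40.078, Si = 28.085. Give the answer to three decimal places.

0.984 Ca apfu

CaO (M=56.077): mol = 0.85222; Ca = 0.85222, O = 0.85222.
SiO2 (M=60.083): mol = 0.87329; Si = 0.87329, O = 1.74658.
ΣO = 2.59880; factor = 3/ΣO = 1.15438.
Ca apfu = 0.85222 × 1.15438 = 0.984.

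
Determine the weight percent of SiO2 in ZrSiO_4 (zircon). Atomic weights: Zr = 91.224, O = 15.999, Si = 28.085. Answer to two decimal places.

32.78 wt%

Molar mass of ZrSiO_4 = 1*91.224 + 1*28.085 + 4*15.999 = 183.305 g/mol.
Each formula unit contains 1 Si, equivalent to 1/1 = 1.0000 mol SiO2.
M(SiO2) = 1×28.085 + 2×15.999 = 60.083 g/mol.
Mass of SiO2 per formula unit = 1.0000 × 60.083 = 60.083 g.
SiO2 wt% = 60.083 / 183.305 × 100 = 32.78%.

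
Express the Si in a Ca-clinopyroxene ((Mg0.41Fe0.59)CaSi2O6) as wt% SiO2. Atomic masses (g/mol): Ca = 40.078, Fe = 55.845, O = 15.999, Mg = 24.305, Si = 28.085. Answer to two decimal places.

51.10 wt%

Molar mass of (Mg0.41Fe0.59)CaSi2O6 = 0.41*24.305 + 0.59*55.845 + 1*40.078 + 2*28.085 + 6*15.999 = 235.156 g/mol.
Each formula unit contains 2 Si, equivalent to 2/1 = 2.0000 mol SiO2.
M(SiO2) = 1×28.085 + 2×15.999 = 60.083 g/mol.
Mass of SiO2 per formula unit = 2.0000 × 60.083 = 120.166 g.
SiO2 wt% = 120.166 / 235.156 × 100 = 51.10%.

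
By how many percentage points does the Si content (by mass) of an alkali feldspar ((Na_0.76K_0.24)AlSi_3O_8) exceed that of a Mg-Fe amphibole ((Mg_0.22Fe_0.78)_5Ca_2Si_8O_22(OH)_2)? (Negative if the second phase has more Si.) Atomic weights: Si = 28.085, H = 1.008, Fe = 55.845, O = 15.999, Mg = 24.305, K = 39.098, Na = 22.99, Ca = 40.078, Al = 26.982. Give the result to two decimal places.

7.64 percentage points

Si in (Na_0.76K_0.24)AlSi_3O_8: molar mass 266.085 g/mol; 3×28.085 = 84.255 g → 31.66 wt%.
Si in (Mg_0.22Fe_0.78)_5Ca_2Si_8O_22(OH)_2: molar mass 935.359 g/mol; 8×28.085 = 224.680 g → 24.02 wt%.
Difference = 31.66 − 24.02 = 7.64 percentage points.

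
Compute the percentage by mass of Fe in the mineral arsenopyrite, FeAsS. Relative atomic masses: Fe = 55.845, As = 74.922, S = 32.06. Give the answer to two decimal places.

34.30 wt%

Formula mass = 1·55.845 + 1·74.922 + 1·32.06 = 162.827 g/mol, of which 55.845 g is Fe.
So Fe makes up 55.845/162.827 = 0.3430 of the mass, i.e. 34.30%.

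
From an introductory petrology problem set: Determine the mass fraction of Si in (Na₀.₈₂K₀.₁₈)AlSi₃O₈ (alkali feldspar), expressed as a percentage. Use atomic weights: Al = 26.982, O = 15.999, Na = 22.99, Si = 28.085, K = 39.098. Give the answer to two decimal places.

Formula mass = 0.82*22.99 + 0.18*39.098 + 1*26.982 + 3*28.085 + 8*15.999 = 265.118 g/mol, of which 84.255 g is Si.
So Si makes up 84.255/265.118 = 0.3178 of the mass, i.e. 31.78%.

31.78 wt%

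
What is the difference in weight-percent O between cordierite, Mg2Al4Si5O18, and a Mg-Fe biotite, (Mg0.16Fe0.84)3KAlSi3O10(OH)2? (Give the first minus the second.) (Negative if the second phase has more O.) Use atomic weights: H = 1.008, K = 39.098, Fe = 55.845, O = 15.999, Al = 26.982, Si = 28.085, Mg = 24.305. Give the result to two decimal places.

10.58 percentage points

O in Mg2Al4Si5O18: molar mass 584.945 g/mol; 18×15.999 = 287.982 g → 49.23 wt%.
O in (Mg0.16Fe0.84)3KAlSi3O10(OH)2: molar mass 496.735 g/mol; 12×15.999 = 191.988 g → 38.65 wt%.
Difference = 49.23 − 38.65 = 10.58 percentage points.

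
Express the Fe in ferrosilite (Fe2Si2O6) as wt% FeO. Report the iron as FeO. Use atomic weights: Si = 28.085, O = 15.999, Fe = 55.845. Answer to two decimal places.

M(Fe2Si2O6) = 263.854 g/mol; M(FeO) = 71.844 g/mol.
Moles FeO per formula unit = 2 Fe ÷ 1 = 2.0000.
FeO fraction = (2.0000 × 71.844) / 263.854 = 143.688/263.854 = 0.5446.

54.46 wt%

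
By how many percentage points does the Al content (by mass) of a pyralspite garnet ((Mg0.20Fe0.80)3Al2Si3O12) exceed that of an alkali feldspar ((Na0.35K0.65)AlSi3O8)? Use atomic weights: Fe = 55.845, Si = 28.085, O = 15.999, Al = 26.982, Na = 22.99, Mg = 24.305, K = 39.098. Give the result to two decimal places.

1.38 percentage points

M((Mg0.20Fe0.80)3Al2Si3O12) = 478.818 g/mol, so wt% Al = 53.964/478.818 × 100 = 11.27%.
M((Na0.35K0.65)AlSi3O8) = 272.689 g/mol, so wt% Al = 26.982/272.689 × 100 = 9.89%.
11.27 − 9.89 = 1.38 pp.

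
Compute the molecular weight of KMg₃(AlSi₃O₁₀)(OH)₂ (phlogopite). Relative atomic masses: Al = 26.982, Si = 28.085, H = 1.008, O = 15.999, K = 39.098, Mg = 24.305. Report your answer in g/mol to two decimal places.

417.25 g/mol

K: 1 × 39.098 = 39.0980
Mg: 3 × 24.305 = 72.9150
Al: 1 × 26.982 = 26.9820
Si: 3 × 28.085 = 84.2550
O: 12 × 15.999 = 191.9880
H: 2 × 1.008 = 2.0160
Summing the contributions gives the formula mass.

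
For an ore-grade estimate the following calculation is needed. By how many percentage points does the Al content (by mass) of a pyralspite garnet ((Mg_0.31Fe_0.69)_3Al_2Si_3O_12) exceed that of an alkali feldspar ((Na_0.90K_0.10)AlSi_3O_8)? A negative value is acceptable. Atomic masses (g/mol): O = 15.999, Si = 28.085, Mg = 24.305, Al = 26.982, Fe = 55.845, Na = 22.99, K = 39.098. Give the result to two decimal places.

1.29 percentage points

Al in (Mg_0.31Fe_0.69)_3Al_2Si_3O_12: molar mass 468.410 g/mol; 2×26.982 = 53.964 g → 11.52 wt%.
Al in (Na_0.90K_0.10)AlSi_3O_8: molar mass 263.830 g/mol; 1×26.982 = 26.982 g → 10.23 wt%.
Difference = 11.52 − 10.23 = 1.29 percentage points.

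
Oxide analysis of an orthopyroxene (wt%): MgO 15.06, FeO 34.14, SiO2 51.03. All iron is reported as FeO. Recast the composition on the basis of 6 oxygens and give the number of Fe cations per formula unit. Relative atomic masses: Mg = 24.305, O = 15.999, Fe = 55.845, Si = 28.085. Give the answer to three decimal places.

1.119 Fe apfu

MgO (M=40.304): mol = 0.37366; Mg = 0.37366, O = 0.37366.
FeO (M=71.844): mol = 0.47520; Fe = 0.47520, O = 0.47520.
SiO2 (M=60.083): mol = 0.84933; Si = 0.84933, O = 1.69866.
ΣO = 2.54752; factor = 6/ΣO = 2.35523.
Fe apfu = 0.47520 × 2.35523 = 1.119.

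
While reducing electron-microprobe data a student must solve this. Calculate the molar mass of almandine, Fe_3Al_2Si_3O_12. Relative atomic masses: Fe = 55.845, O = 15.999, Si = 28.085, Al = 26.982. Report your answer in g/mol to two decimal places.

497.74 g/mol

M = 3(55.845) + 2(26.982) + 3(28.085) + 12(15.999)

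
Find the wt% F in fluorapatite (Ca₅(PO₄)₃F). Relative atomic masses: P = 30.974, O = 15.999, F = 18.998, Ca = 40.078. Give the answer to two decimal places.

Molar mass of Ca₅(PO₄)₃F: 5*40.078 + 3*30.974 + 12*15.999 + 1*18.998 = 504.298 g/mol.
Mass of F per formula unit: 1 × 18.998 = 18.998 g.
Weight fraction F = 18.998 / 504.298 = 0.0377.

3.77 weight percent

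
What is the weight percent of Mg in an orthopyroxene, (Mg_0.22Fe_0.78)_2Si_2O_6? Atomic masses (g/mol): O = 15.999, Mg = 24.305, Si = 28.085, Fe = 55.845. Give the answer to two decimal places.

4.28 weight percent

M((Mg_0.22Fe_0.78)_2Si_2O_6) = 249.976 g/mol.
Mg contributes 0.44 × 24.305 = 10.694 g per mole.
10.694/249.976 = 0.0428 → 4.28%.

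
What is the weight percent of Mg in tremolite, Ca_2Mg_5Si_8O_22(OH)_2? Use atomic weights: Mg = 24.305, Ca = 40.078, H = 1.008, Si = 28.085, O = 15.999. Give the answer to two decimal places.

Molar mass of Ca_2Mg_5Si_8O_22(OH)_2: 2*40.078 + 5*24.305 + 8*28.085 + 24*15.999 + 2*1.008 = 812.353 g/mol.
Mass of Mg per formula unit: 5 × 24.305 = 121.525 g.
Weight fraction Mg = 121.525 / 812.353 = 0.1496.

14.96 weight percent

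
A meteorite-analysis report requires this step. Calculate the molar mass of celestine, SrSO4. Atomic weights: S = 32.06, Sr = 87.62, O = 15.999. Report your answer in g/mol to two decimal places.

183.68 g/mol

Sr: 1 × 87.62 = 87.6200
S: 1 × 32.06 = 32.0600
O: 4 × 15.999 = 63.9960
Summing the contributions gives the formula mass.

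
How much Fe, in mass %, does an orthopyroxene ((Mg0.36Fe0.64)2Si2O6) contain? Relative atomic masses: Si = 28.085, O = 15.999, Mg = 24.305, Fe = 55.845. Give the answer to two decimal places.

29.64 mass %

M((Mg0.36Fe0.64)2Si2O6) = 241.145 g/mol.
Fe contributes 1.28 × 55.845 = 71.482 g per mole.
71.482/241.145 = 0.2964 → 29.64%.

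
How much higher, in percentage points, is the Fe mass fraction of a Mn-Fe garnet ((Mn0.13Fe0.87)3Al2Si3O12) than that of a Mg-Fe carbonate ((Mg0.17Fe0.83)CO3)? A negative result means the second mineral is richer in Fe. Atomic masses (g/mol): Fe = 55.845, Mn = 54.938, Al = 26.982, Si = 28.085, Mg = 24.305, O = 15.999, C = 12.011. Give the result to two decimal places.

M((Mn0.13Fe0.87)3Al2Si3O12) = 497.388 g/mol, so wt% Fe = 145.755/497.388 × 100 = 29.30%.
M((Mg0.17Fe0.83)CO3) = 110.491 g/mol, so wt% Fe = 46.351/110.491 × 100 = 41.95%.
29.30 − 41.95 = -12.65 pp.

-12.65 percentage points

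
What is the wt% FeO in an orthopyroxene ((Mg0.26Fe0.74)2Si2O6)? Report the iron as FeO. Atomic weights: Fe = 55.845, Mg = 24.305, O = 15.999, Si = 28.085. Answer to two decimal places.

42.97 wt%

M((Mg0.26Fe0.74)2Si2O6) = 247.453 g/mol; M(FeO) = 71.844 g/mol.
Moles FeO per formula unit = 1.48 Fe ÷ 1 = 1.4800.
FeO fraction = (1.4800 × 71.844) / 247.453 = 106.329/247.453 = 0.4297.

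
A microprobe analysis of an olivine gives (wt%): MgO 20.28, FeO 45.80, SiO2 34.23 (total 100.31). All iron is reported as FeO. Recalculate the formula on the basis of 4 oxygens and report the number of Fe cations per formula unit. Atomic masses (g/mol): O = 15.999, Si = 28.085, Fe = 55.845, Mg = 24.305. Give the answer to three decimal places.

1.118 Fe apfu

MgO: 20.28/40.304 = 0.50318 mol → 0.50318 mol Mg, 0.50318 mol O.
FeO: 45.80/71.844 = 0.63749 mol → 0.63749 mol Fe, 0.63749 mol O.
SiO2: 34.23/60.083 = 0.56971 mol → 0.56971 mol Si, 1.13942 mol O.
Total oxygen = 2.28009 mol. Normalization factor = 4/2.28009 = 1.75432.
Fe per 4 O = 0.63749 × 1.75432 = 1.118.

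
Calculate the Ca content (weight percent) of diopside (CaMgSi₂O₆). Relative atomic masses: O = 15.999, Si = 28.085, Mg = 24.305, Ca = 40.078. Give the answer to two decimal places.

M(CaMgSi₂O₆) = 216.547 g/mol.
Ca contributes 1 × 40.078 = 40.078 g per mole.
40.078/216.547 = 0.1851 → 18.51%.

18.51 weight percent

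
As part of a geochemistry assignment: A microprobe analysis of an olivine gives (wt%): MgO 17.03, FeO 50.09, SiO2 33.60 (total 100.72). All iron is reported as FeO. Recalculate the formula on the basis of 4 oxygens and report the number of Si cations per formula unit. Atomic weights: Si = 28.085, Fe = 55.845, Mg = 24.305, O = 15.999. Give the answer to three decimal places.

MgO: 17.03/40.304 = 0.42254 mol → 0.42254 mol Mg, 0.42254 mol O.
FeO: 50.09/71.844 = 0.69721 mol → 0.69721 mol Fe, 0.69721 mol O.
SiO2: 33.60/60.083 = 0.55923 mol → 0.55923 mol Si, 1.11846 mol O.
Total oxygen = 2.23821 mol. Normalization factor = 4/2.23821 = 1.78714.
Si per 4 O = 0.55923 × 1.78714 = 0.999.

0.999 Si apfu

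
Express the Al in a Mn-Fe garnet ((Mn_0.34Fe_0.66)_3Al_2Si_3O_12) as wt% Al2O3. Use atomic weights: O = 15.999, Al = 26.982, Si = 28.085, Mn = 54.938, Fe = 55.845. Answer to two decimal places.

Molar mass of (Mn_0.34Fe_0.66)_3Al_2Si_3O_12 = 1.02·54.938 + 1.98·55.845 + 2·26.982 + 3·28.085 + 12·15.999 = 496.817 g/mol.
Each formula unit contains 2 Al, equivalent to 2/2 = 1.0000 mol Al2O3.
M(Al2O3) = 2×26.982 + 3×15.999 = 101.961 g/mol.
Mass of Al2O3 per formula unit = 1.0000 × 101.961 = 101.961 g.
Al2O3 wt% = 101.961 / 496.817 × 100 = 20.52%.

20.52 wt%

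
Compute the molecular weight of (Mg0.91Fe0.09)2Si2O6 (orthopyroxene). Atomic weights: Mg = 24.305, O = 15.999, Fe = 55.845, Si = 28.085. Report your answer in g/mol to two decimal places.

206.45 g/mol

Mg: 1.82 × 24.305 = 44.2351
Fe: 0.18 × 55.845 = 10.0521
Si: 2 × 28.085 = 56.1700
O: 6 × 15.999 = 95.9940
Summing the contributions gives the formula mass.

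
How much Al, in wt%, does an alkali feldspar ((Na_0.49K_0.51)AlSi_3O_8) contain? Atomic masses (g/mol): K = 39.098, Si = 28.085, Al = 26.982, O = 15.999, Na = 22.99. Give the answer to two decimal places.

9.98 wt%

Molar mass of (Na_0.49K_0.51)AlSi_3O_8: 0.49·22.99 + 0.51·39.098 + 1·26.982 + 3·28.085 + 8·15.999 = 270.434 g/mol.
Mass of Al per formula unit: 1 × 26.982 = 26.982 g.
Weight fraction Al = 26.982 / 270.434 = 0.0998.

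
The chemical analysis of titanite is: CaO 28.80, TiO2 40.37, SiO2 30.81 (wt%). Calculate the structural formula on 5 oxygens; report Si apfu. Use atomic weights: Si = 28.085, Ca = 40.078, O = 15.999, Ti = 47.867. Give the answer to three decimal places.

1.005 Si apfu

CaO: 28.80/56.077 = 0.51358 mol → 0.51358 mol Ca, 0.51358 mol O.
TiO2: 40.37/79.865 = 0.50548 mol → 0.50548 mol Ti, 1.01096 mol O.
SiO2: 30.81/60.083 = 0.51279 mol → 0.51279 mol Si, 1.02558 mol O.
Total oxygen = 2.55012 mol. Normalization factor = 5/2.55012 = 1.96069.
Si per 5 O = 0.51279 × 1.96069 = 1.005.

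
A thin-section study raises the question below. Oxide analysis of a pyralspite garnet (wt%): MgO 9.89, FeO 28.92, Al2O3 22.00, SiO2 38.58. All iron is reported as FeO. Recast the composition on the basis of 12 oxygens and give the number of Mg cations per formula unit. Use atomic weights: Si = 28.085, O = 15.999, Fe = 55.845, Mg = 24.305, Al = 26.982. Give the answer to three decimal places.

1.142 Mg apfu

MgO: 9.89/40.304 = 0.24539 mol → 0.24539 mol Mg, 0.24539 mol O.
FeO: 28.92/71.844 = 0.40254 mol → 0.40254 mol Fe, 0.40254 mol O.
Al2O3: 22.00/101.961 = 0.21577 mol → 0.43154 mol Al, 0.64731 mol O.
SiO2: 38.58/60.083 = 0.64211 mol → 0.64211 mol Si, 1.28422 mol O.
Total oxygen = 2.57946 mol. Normalization factor = 12/2.57946 = 4.65214.
Mg per 12 O = 0.24539 × 4.65214 = 1.142.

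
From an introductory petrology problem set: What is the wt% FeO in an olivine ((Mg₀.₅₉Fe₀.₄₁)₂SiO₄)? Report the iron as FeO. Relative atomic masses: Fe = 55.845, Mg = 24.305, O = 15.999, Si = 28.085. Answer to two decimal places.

M((Mg₀.₅₉Fe₀.₄₁)₂SiO₄) = 166.554 g/mol; M(FeO) = 71.844 g/mol.
Moles FeO per formula unit = 0.82 Fe ÷ 1 = 0.8200.
FeO fraction = (0.8200 × 71.844) / 166.554 = 58.912/166.554 = 0.3537.

35.37 wt%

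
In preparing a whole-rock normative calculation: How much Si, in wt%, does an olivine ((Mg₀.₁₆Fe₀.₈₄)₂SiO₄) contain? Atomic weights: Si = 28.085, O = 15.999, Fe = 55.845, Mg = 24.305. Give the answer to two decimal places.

M((Mg₀.₁₆Fe₀.₈₄)₂SiO₄) = 193.678 g/mol.
Si contributes 1 × 28.085 = 28.085 g per mole.
28.085/193.678 = 0.1450 → 14.50%.

14.50 wt%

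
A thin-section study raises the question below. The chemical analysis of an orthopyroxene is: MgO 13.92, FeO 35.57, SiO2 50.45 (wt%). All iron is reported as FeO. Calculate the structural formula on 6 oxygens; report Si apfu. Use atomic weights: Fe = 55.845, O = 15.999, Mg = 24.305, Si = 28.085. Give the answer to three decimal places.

MgO: 13.92/40.304 = 0.34538 mol → 0.34538 mol Mg, 0.34538 mol O.
FeO: 35.57/71.844 = 0.49510 mol → 0.49510 mol Fe, 0.49510 mol O.
SiO2: 50.45/60.083 = 0.83967 mol → 0.83967 mol Si, 1.67934 mol O.
Total oxygen = 2.51982 mol. Normalization factor = 6/2.51982 = 2.38112.
Si per 6 O = 0.83967 × 2.38112 = 1.999.

1.999 Si apfu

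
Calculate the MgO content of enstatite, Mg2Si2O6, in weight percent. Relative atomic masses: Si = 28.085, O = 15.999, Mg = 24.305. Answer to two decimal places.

M(Mg2Si2O6) = 200.774 g/mol; M(MgO) = 40.304 g/mol.
Moles MgO per formula unit = 2 Mg ÷ 1 = 2.0000.
MgO fraction = (2.0000 × 40.304) / 200.774 = 80.608/200.774 = 0.4015.

40.15 wt%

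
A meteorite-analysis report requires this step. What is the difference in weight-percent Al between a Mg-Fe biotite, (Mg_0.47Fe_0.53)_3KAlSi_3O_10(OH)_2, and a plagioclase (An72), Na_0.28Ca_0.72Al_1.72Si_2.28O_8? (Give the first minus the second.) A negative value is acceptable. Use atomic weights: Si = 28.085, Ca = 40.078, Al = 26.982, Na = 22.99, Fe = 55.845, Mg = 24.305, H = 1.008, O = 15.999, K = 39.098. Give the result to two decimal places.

Al in (Mg_0.47Fe_0.53)_3KAlSi_3O_10(OH)_2: molar mass 467.403 g/mol; 1×26.982 = 26.982 g → 5.77 wt%.
Al in Na_0.28Ca_0.72Al_1.72Si_2.28O_8: molar mass 273.728 g/mol; 1.72×26.982 = 46.409 g → 16.95 wt%.
Difference = 5.77 − 16.95 = -11.18 percentage points.

-11.18 percentage points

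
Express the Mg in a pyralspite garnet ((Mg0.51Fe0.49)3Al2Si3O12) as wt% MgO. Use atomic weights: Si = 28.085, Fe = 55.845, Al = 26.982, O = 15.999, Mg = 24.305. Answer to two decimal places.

13.72 wt%

Formula mass = 449.486 g/mol.
1.53 Mg → 1.5300 mol MgO per formula unit; M(MgO) = 40.304, so MgO mass = 61.665 g.
61.665/449.486 × 100 = 13.72 wt%.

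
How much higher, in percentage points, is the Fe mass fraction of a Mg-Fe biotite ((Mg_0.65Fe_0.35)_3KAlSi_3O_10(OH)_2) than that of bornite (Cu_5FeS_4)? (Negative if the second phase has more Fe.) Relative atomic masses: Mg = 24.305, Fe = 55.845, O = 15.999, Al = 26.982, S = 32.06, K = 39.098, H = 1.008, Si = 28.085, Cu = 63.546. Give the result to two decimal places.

1.89 percentage points

First mineral: 58.637 g Fe in 450.371 g formula = 13.02 wt% Fe.
Second mineral: 55.845 g Fe in 501.815 g formula = 11.13 wt% Fe.
13.02% − 11.13% gives a difference of 1.89 percentage points.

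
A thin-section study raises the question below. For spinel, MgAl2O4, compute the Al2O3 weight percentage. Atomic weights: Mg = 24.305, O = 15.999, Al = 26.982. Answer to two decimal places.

Molar mass of MgAl2O4 = 1*24.305 + 2*26.982 + 4*15.999 = 142.265 g/mol.
Each formula unit contains 2 Al, equivalent to 2/2 = 1.0000 mol Al2O3.
M(Al2O3) = 2×26.982 + 3×15.999 = 101.961 g/mol.
Mass of Al2O3 per formula unit = 1.0000 × 101.961 = 101.961 g.
Al2O3 wt% = 101.961 / 142.265 × 100 = 71.67%.

71.67 wt%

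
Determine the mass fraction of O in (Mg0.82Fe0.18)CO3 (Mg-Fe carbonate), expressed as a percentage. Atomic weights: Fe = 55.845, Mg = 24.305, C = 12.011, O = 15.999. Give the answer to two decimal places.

53.34 wt%

Molar mass of (Mg0.82Fe0.18)CO3: 0.82·24.305 + 0.18·55.845 + 1·12.011 + 3·15.999 = 89.990 g/mol.
Mass of O per formula unit: 3 × 15.999 = 47.997 g.
Weight fraction O = 47.997 / 89.990 = 0.5334.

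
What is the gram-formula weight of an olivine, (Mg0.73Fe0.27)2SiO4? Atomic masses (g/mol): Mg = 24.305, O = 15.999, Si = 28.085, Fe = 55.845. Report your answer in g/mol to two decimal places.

157.72 g/mol

The formula mass is the sum 1.46(24.305) + 0.54(55.845) + 1(28.085) + 4(15.999).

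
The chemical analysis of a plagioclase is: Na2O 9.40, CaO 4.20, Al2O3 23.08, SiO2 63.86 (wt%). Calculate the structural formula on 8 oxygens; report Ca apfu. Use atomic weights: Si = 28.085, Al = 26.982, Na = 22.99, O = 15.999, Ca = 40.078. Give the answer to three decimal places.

Na2O (M=61.979): mol = 0.15166; Na = 0.30332, O = 0.15166.
CaO (M=56.077): mol = 0.07490; Ca = 0.07490, O = 0.07490.
Al2O3 (M=101.961): mol = 0.22636; Al = 0.45272, O = 0.67908.
SiO2 (M=60.083): mol = 1.06286; Si = 1.06286, O = 2.12572.
ΣO = 3.03136; factor = 8/ΣO = 2.63908.
Ca apfu = 0.07490 × 2.63908 = 0.198.

0.198 Ca apfu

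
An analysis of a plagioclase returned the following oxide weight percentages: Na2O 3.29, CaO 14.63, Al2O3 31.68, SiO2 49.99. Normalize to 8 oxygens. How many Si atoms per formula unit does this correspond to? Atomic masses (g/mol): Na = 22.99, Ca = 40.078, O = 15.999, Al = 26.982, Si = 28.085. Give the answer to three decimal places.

Na2O (M=61.979): mol = 0.05308; Na = 0.10616, O = 0.05308.
CaO (M=56.077): mol = 0.26089; Ca = 0.26089, O = 0.26089.
Al2O3 (M=101.961): mol = 0.31071; Al = 0.62142, O = 0.93213.
SiO2 (M=60.083): mol = 0.83202; Si = 0.83202, O = 1.66404.
ΣO = 2.91014; factor = 8/ΣO = 2.74901.
Si apfu = 0.83202 × 2.74901 = 2.287.

2.287 Si apfu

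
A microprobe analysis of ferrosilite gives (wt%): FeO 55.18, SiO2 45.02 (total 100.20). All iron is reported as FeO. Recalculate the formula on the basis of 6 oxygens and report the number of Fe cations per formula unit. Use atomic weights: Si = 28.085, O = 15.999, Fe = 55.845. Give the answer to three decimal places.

2.033 Fe apfu

55.18 wt% FeO ÷ 71.844 g/mol = 0.76805 mol, giving 0.76805 Fe and 0.76805 O.
45.02 wt% SiO2 ÷ 60.083 g/mol = 0.74930 mol, giving 0.74930 Si and 1.49860 O.
Oxygen sums to 2.26665; scaling by 6/2.26665 = 2.64708 puts the formula on 6 O.
Fe: 0.76805 × 2.64708 = 2.033 atoms per formula unit.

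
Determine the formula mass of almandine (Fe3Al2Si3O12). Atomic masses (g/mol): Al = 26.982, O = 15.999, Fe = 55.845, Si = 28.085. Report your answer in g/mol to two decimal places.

497.74 g/mol

The formula mass is the sum 3*55.845 + 2*26.982 + 3*28.085 + 12*15.999.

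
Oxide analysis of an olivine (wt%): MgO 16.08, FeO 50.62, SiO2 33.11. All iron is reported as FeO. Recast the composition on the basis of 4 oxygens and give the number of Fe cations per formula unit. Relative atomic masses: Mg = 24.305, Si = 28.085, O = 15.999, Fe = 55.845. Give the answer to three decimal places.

1.278 Fe apfu

MgO: 16.08/40.304 = 0.39897 mol → 0.39897 mol Mg, 0.39897 mol O.
FeO: 50.62/71.844 = 0.70458 mol → 0.70458 mol Fe, 0.70458 mol O.
SiO2: 33.11/60.083 = 0.55107 mol → 0.55107 mol Si, 1.10214 mol O.
Total oxygen = 2.20569 mol. Normalization factor = 4/2.20569 = 1.81349.
Fe per 4 O = 0.70458 × 1.81349 = 1.278.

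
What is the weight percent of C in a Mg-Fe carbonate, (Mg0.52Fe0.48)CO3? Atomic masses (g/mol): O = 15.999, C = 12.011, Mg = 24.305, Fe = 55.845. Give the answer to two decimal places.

M((Mg0.52Fe0.48)CO3) = 99.452 g/mol.
C contributes 1 × 12.011 = 12.011 g per mole.
12.011/99.452 = 0.1208 → 12.08%.

12.08 weight percent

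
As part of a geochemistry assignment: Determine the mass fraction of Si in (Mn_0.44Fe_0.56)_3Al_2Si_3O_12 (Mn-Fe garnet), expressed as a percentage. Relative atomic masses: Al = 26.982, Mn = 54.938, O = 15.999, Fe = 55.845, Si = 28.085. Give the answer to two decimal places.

Formula mass = 1.32*54.938 + 1.68*55.845 + 2*26.982 + 3*28.085 + 12*15.999 = 496.545 g/mol, of which 84.255 g is Si.
So Si makes up 84.255/496.545 = 0.1697 of the mass, i.e. 16.97%.

16.97 wt%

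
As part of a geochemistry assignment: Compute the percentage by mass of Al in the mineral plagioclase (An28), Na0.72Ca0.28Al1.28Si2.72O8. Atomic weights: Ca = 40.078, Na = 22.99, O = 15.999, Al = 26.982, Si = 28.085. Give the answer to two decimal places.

12.95 weight percent

Molar mass of Na0.72Ca0.28Al1.28Si2.72O8: 0.72*22.99 + 0.28*40.078 + 1.28*26.982 + 2.72*28.085 + 8*15.999 = 266.695 g/mol.
Mass of Al per formula unit: 1.28 × 26.982 = 34.537 g.
Weight fraction Al = 34.537 / 266.695 = 0.1295.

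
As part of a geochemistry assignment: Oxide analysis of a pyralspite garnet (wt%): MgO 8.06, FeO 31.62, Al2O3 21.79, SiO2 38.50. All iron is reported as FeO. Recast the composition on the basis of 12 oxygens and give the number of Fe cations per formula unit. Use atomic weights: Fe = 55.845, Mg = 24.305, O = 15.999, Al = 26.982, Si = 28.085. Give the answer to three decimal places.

MgO: 8.06/40.304 = 0.19998 mol → 0.19998 mol Mg, 0.19998 mol O.
FeO: 31.62/71.844 = 0.44012 mol → 0.44012 mol Fe, 0.44012 mol O.
Al2O3: 21.79/101.961 = 0.21371 mol → 0.42742 mol Al, 0.64113 mol O.
SiO2: 38.50/60.083 = 0.64078 mol → 0.64078 mol Si, 1.28156 mol O.
Total oxygen = 2.56279 mol. Normalization factor = 12/2.56279 = 4.68240.
Fe per 12 O = 0.44012 × 4.68240 = 2.061.

2.061 Fe apfu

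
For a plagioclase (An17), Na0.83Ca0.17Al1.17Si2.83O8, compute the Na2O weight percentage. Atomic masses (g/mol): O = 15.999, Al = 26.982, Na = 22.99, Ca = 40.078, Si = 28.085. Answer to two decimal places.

9.71 wt%

Formula mass = 264.936 g/mol.
0.83 Na → 0.4150 mol Na2O per formula unit; M(Na2O) = 61.979, so Na2O mass = 25.721 g.
25.721/264.936 × 100 = 9.71 wt%.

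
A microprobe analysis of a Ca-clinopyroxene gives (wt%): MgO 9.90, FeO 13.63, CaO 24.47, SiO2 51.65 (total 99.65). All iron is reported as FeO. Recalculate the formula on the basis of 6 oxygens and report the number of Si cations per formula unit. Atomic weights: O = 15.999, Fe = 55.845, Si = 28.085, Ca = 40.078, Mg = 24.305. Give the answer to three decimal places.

MgO: 9.90/40.304 = 0.24563 mol → 0.24563 mol Mg, 0.24563 mol O.
FeO: 13.63/71.844 = 0.18972 mol → 0.18972 mol Fe, 0.18972 mol O.
CaO: 24.47/56.077 = 0.43636 mol → 0.43636 mol Ca, 0.43636 mol O.
SiO2: 51.65/60.083 = 0.85964 mol → 0.85964 mol Si, 1.71928 mol O.
Total oxygen = 2.59099 mol. Normalization factor = 6/2.59099 = 2.31572.
Si per 6 O = 0.85964 × 2.31572 = 1.991.

1.991 Si apfu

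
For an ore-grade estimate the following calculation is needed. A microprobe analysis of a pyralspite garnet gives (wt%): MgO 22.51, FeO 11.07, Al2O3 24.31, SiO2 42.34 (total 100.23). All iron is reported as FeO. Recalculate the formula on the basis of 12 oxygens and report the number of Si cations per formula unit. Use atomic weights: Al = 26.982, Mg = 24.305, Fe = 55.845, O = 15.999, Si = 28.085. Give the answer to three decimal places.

MgO: 22.51/40.304 = 0.55851 mol → 0.55851 mol Mg, 0.55851 mol O.
FeO: 11.07/71.844 = 0.15408 mol → 0.15408 mol Fe, 0.15408 mol O.
Al2O3: 24.31/101.961 = 0.23842 mol → 0.47684 mol Al, 0.71526 mol O.
SiO2: 42.34/60.083 = 0.70469 mol → 0.70469 mol Si, 1.40938 mol O.
Total oxygen = 2.83723 mol. Normalization factor = 12/2.83723 = 4.22948.
Si per 12 O = 0.70469 × 4.22948 = 2.980.

2.980 Si apfu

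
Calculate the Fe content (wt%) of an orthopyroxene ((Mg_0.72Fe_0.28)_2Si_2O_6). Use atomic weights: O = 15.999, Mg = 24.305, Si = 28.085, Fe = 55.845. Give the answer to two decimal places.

Molar mass of (Mg_0.72Fe_0.28)_2Si_2O_6: 1.44*24.305 + 0.56*55.845 + 2*28.085 + 6*15.999 = 218.436 g/mol.
Mass of Fe per formula unit: 0.56 × 55.845 = 31.273 g.
Weight fraction Fe = 31.273 / 218.436 = 0.1432.

14.32 wt%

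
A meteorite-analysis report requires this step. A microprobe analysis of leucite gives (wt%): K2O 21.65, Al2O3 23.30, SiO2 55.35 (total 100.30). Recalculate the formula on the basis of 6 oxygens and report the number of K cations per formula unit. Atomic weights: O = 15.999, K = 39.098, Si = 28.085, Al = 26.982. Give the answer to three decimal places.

K2O: 21.65/94.195 = 0.22984 mol → 0.45968 mol K, 0.22984 mol O.
Al2O3: 23.30/101.961 = 0.22852 mol → 0.45704 mol Al, 0.68556 mol O.
SiO2: 55.35/60.083 = 0.92123 mol → 0.92123 mol Si, 1.84246 mol O.
Total oxygen = 2.75786 mol. Normalization factor = 6/2.75786 = 2.17560.
K per 6 O = 0.45968 × 2.17560 = 1.000.

1.000 K apfu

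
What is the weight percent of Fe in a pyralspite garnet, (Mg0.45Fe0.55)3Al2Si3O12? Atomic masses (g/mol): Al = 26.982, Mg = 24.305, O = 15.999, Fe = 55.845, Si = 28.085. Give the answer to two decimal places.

20.24 wt%

Formula mass = 1.35*24.305 + 1.65*55.845 + 2*26.982 + 3*28.085 + 12*15.999 = 455.163 g/mol, of which 92.144 g is Fe.
So Fe makes up 92.144/455.163 = 0.2024 of the mass, i.e. 20.24%.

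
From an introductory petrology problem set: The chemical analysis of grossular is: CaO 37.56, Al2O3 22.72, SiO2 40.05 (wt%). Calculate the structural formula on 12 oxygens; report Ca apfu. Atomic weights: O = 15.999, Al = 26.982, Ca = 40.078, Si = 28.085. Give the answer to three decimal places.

3.009 Ca apfu

CaO: 37.56/56.077 = 0.66979 mol → 0.66979 mol Ca, 0.66979 mol O.
Al2O3: 22.72/101.961 = 0.22283 mol → 0.44566 mol Al, 0.66849 mol O.
SiO2: 40.05/60.083 = 0.66658 mol → 0.66658 mol Si, 1.33316 mol O.
Total oxygen = 2.67144 mol. Normalization factor = 12/2.67144 = 4.49196.
Ca per 12 O = 0.66979 × 4.49196 = 3.009.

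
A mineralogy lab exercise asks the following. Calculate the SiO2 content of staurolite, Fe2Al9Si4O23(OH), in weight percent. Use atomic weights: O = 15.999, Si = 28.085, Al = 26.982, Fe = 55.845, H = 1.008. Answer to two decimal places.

28.21 wt%

Molar mass of Fe2Al9Si4O23(OH) = 2·55.845 + 9·26.982 + 4·28.085 + 24·15.999 + 1·1.008 = 851.852 g/mol.
Each formula unit contains 4 Si, equivalent to 4/1 = 4.0000 mol SiO2.
M(SiO2) = 1×28.085 + 2×15.999 = 60.083 g/mol.
Mass of SiO2 per formula unit = 4.0000 × 60.083 = 240.332 g.
SiO2 wt% = 240.332 / 851.852 × 100 = 28.21%.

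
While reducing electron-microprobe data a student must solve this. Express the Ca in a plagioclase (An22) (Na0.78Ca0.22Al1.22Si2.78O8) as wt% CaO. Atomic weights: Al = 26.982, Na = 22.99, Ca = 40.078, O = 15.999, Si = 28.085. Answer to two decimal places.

Formula mass = 265.736 g/mol.
0.22 Ca → 0.2200 mol CaO per formula unit; M(CaO) = 56.077, so CaO mass = 12.337 g.
12.337/265.736 × 100 = 4.64 wt%.

4.64 wt%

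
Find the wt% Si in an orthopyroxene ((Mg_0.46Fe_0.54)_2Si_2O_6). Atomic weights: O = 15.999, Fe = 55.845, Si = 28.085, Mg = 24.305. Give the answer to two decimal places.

23.92 weight percent

Molar mass of (Mg_0.46Fe_0.54)_2Si_2O_6: 0.92·24.305 + 1.08·55.845 + 2·28.085 + 6·15.999 = 234.837 g/mol.
Mass of Si per formula unit: 2 × 28.085 = 56.170 g.
Weight fraction Si = 56.170 / 234.837 = 0.2392.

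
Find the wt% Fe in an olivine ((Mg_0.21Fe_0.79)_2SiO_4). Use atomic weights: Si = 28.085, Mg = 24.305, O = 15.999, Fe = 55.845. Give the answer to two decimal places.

Formula mass = 0.42×24.305 + 1.58×55.845 + 1×28.085 + 4×15.999 = 190.524 g/mol, of which 88.235 g is Fe.
So Fe makes up 88.235/190.524 = 0.4631 of the mass, i.e. 46.31%.

46.31 weight percent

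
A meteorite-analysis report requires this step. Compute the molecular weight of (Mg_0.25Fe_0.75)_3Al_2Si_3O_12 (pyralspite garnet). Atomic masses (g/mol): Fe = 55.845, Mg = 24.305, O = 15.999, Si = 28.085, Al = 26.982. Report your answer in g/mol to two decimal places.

The formula mass is the sum 0.75*24.305 + 2.25*55.845 + 2*26.982 + 3*28.085 + 12*15.999.

474.09 g/mol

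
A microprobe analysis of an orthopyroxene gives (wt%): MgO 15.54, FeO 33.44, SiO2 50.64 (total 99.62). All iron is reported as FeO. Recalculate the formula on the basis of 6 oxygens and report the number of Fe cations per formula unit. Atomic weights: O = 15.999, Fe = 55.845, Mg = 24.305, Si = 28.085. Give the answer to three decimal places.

1.101 Fe apfu

MgO: 15.54/40.304 = 0.38557 mol → 0.38557 mol Mg, 0.38557 mol O.
FeO: 33.44/71.844 = 0.46545 mol → 0.46545 mol Fe, 0.46545 mol O.
SiO2: 50.64/60.083 = 0.84283 mol → 0.84283 mol Si, 1.68566 mol O.
Total oxygen = 2.53668 mol. Normalization factor = 6/2.53668 = 2.36530.
Fe per 6 O = 0.46545 × 2.36530 = 1.101.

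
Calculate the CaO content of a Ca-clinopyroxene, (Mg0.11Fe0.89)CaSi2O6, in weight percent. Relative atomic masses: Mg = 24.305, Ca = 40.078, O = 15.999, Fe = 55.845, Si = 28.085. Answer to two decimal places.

Molar mass of (Mg0.11Fe0.89)CaSi2O6 = 0.11·24.305 + 0.89·55.845 + 1·40.078 + 2·28.085 + 6·15.999 = 244.618 g/mol.
Each formula unit contains 1 Ca, equivalent to 1/1 = 1.0000 mol CaO.
M(CaO) = 1×40.078 + 1×15.999 = 56.077 g/mol.
Mass of CaO per formula unit = 1.0000 × 56.077 = 56.077 g.
CaO wt% = 56.077 / 244.618 × 100 = 22.92%.

22.92 wt%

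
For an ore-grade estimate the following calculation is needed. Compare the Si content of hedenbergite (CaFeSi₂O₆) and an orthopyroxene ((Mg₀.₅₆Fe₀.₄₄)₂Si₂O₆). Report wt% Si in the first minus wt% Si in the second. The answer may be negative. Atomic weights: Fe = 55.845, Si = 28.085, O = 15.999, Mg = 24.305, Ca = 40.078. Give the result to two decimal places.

-1.94 percentage points

First mineral: 56.170 g Si in 248.087 g formula = 22.64 wt% Si.
Second mineral: 56.170 g Si in 228.529 g formula = 24.58 wt% Si.
22.64% − 24.58% gives a difference of -1.94 percentage points.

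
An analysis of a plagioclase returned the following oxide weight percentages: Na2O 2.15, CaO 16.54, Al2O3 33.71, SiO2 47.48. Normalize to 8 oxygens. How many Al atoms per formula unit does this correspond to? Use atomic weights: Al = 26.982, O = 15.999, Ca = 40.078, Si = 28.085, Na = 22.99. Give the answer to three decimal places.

1.823 Al apfu

Na2O: 2.15/61.979 = 0.03469 mol → 0.06938 mol Na, 0.03469 mol O.
CaO: 16.54/56.077 = 0.29495 mol → 0.29495 mol Ca, 0.29495 mol O.
Al2O3: 33.71/101.961 = 0.33062 mol → 0.66124 mol Al, 0.99186 mol O.
SiO2: 47.48/60.083 = 0.79024 mol → 0.79024 mol Si, 1.58048 mol O.
Total oxygen = 2.90198 mol. Normalization factor = 8/2.90198 = 2.75674.
Al per 8 O = 0.66124 × 2.75674 = 1.823.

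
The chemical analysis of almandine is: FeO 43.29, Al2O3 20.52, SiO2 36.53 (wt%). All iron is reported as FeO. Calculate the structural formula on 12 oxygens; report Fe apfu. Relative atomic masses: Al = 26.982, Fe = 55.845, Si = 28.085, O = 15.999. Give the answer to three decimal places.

FeO: 43.29/71.844 = 0.60256 mol → 0.60256 mol Fe, 0.60256 mol O.
Al2O3: 20.52/101.961 = 0.20125 mol → 0.40250 mol Al, 0.60375 mol O.
SiO2: 36.53/60.083 = 0.60799 mol → 0.60799 mol Si, 1.21598 mol O.
Total oxygen = 2.42229 mol. Normalization factor = 12/2.42229 = 4.95399.
Fe per 12 O = 0.60256 × 4.95399 = 2.985.

2.985 Fe apfu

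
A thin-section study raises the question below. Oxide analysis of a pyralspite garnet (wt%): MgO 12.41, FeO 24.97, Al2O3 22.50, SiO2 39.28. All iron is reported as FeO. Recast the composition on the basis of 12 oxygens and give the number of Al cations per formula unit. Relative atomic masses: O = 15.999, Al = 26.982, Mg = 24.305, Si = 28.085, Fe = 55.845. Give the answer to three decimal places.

2.018 Al apfu

MgO (M=40.304): mol = 0.30791; Mg = 0.30791, O = 0.30791.
FeO (M=71.844): mol = 0.34756; Fe = 0.34756, O = 0.34756.
Al2O3 (M=101.961): mol = 0.22067; Al = 0.44134, O = 0.66201.
SiO2 (M=60.083): mol = 0.65376; Si = 0.65376, O = 1.30752.
ΣO = 2.62500; factor = 12/ΣO = 4.57143.
Al apfu = 0.44134 × 4.57143 = 2.018.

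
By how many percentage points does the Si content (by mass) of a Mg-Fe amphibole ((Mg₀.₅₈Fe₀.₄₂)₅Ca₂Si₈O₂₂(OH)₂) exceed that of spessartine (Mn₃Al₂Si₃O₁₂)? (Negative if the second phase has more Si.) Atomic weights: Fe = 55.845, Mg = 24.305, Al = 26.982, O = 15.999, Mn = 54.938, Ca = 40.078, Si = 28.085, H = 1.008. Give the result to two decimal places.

8.55 percentage points

M((Mg₀.₅₈Fe₀.₄₂)₅Ca₂Si₈O₂₂(OH)₂) = 878.587 g/mol, so wt% Si = 224.680/878.587 × 100 = 25.57%.
M(Mn₃Al₂Si₃O₁₂) = 495.021 g/mol, so wt% Si = 84.255/495.021 × 100 = 17.02%.
25.57 − 17.02 = 8.55 pp.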